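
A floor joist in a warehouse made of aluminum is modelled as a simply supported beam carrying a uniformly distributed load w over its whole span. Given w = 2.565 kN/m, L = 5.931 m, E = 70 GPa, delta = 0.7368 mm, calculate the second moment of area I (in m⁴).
Model: a simply supported beam carrying a uniformly distributed load w over its whole span, so delta = (5·w·L^4) / (384·E·I).
Solve for I: I = (5·w·L^4) / (384·delta·E).
Convert to SI units:
  w = 2.565 kN/m = 2565 N/m
  E = 70 GPa = 7 × 10¹⁰ Pa
  delta = 0.7368 mm = 0.0007368 m
Substitute:
  I = (5 × 2565 × 5.931^4) / (384 × 0.0007368 × (7 × 10¹⁰))
  I = 0.0008013 m⁴
Final answer: I = 0.0008013 m⁴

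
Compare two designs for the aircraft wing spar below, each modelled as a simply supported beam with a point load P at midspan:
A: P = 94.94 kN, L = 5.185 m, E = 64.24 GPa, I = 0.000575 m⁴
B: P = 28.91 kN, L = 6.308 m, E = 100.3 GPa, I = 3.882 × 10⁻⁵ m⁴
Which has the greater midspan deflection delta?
Model: a simply supported beam with a point load P at midspan, so delta = (P·L^3) / (48·E·I) (SI units).
  A: delta = (94940 × 5.185^3) / (48 × (6.424 × 10¹⁰) × 0.000575) = 0.007464 m = 7.464 mm
  B: delta = (28910 × 6.308^3) / (48 × (1.003 × 10¹¹) × (3.882 × 10⁻⁵)) = 0.03883 m = 38.83 mm
38.83 mm > 7.464 mm, so B is larger.
Final answer: B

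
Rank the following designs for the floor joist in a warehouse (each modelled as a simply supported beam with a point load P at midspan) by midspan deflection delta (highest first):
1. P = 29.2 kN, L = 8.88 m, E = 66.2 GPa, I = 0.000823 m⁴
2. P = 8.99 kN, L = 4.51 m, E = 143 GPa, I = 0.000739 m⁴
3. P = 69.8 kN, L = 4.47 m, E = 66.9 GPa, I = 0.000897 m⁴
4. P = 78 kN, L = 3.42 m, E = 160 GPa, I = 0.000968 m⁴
Model: a simply supported beam with a point load P at midspan, so delta = (P·L^3) / (48·E·I) (SI units).
  Case 1: delta = (29200 × 8.88^3) / (48 × (6.62 × 10¹⁰) × 0.000823) = 0.007818 m = 7.818 mm
  Case 2: delta = (8990 × 4.51^3) / (48 × (1.43 × 10¹¹) × 0.000739) = 0.0001626 m = 0.1626 mm
  Case 3: delta = (69800 × 4.47^3) / (48 × (6.69 × 10¹⁰) × 0.000897) = 0.002164 m = 2.164 mm
  Case 4: delta = (78000 × 3.42^3) / (48 × (1.6 × 10¹¹) × 0.000968) = 0.0004197 m = 0.4197 mm
Ordering: 7.818 mm (case 1) > 2.164 mm (case 3) > 0.4197 mm (case 4) > 0.1626 mm (case 2)
Final answer: 1, 3, 4, 2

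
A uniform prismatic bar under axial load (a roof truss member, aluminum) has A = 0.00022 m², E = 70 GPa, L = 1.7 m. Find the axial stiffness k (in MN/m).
Model: a uniform prismatic bar under axial load, so k = (A·E) / L.
Convert to SI units:
  E = 70 GPa = 7 × 10¹⁰ Pa
Substitute:
  k = (0.00022 × (7 × 10¹⁰)) / 1.7
  k = 9.059 × 10⁶ N/m
Convert: k = 9.059 × 10⁶ N/m = 9.059 MN/m
Final answer: k = 9.059 MN/m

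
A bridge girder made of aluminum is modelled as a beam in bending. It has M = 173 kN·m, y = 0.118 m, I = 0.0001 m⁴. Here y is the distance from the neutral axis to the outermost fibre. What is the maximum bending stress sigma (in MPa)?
Model: a beam in bending, so sigma = (M·y) / I.
Convert to SI units:
  M = 173 kN·m = 173000 N·m
Substitute:
  sigma = (173000 × 0.118) / 0.0001
  sigma = 2.041 × 10⁸ Pa
Convert: sigma = 2.041 × 10⁸ Pa = 204.1 MPa
Final answer: sigma = 204.1 MPa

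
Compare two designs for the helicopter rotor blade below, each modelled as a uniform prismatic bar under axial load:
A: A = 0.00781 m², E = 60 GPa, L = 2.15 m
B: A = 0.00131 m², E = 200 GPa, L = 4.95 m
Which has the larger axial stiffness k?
Model: a uniform prismatic bar under axial load, so k = (A·E) / L (SI units).
  A: k = (0.00781 × (6 × 10¹⁰)) / 2.15 = 2.18 × 10⁸ N/m = 218 MN/m
  B: k = (0.00131 × (2 × 10¹¹)) / 4.95 = 5.293 × 10⁷ N/m = 52.93 MN/m
218 MN/m > 52.93 MN/m, so A is larger.
Final answer: A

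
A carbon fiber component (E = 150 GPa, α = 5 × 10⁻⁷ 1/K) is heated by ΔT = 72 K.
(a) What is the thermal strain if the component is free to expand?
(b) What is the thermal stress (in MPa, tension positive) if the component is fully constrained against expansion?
(a) Free thermal strain ε_th = α·ΔT = (5 × 10⁻⁷) × 72 = 3.6 × 10⁻⁵
(b) Fully constrained, the expansion is suppressed, so σ = -E·α·ΔT. Convert E = 150 GPa = 1.5 × 10¹¹ Pa.
  σ = -(1.5 × 10¹¹) × (5 × 10⁻⁷) × 72 = -5.4 × 10⁶ Pa = -5.4 MPa (compressive)
Final answer: (a) ε_th = 3.6 × 10⁻⁵, (b) σ = -5.4 MPa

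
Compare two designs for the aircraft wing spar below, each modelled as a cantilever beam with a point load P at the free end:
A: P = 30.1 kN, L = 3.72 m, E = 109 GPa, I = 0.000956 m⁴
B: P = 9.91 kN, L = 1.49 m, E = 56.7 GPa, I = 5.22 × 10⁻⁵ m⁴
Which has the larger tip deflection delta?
Model: a cantilever beam with a point load P at the free end, so delta = (P·L^3) / (3·E·I) (SI units).
  A: delta = (30100 × 3.72^3) / (3 × (1.09 × 10¹¹) × 0.000956) = 0.004957 m = 4.957 mm
  B: delta = (9910 × 1.49^3) / (3 × (5.67 × 10¹⁰) × (5.22 × 10⁻⁵)) = 0.003692 m = 3.692 mm
4.957 mm > 3.692 mm, so A is larger.
Final answer: A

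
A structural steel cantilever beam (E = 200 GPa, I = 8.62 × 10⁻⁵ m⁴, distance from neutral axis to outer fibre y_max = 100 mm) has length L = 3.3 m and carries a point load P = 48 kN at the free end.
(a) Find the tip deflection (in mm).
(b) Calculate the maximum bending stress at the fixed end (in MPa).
(a) Tip deflection of a cantilever with an end point load: δ = P·L^3 / (3·E·I). Convert P = 48 kN = 48000 N, E = 200 GPa = 2 × 10¹¹ Pa.
  δ = (48000 × 3.3^3) / (3 × (2 × 10¹¹) × (8.62 × 10⁻⁵)) = 0.03335 m = 33.35 mm
(b) Maximum bending moment at the fixed end: M = P·L = 48000 × 3.3 = 158400 N·m. Convert y_max = 100 mm = 0.1 m.
  σ = M·y_max / I = (158400 × 0.1) / (8.62 × 10⁻⁵) = 1.838 × 10⁸ Pa = 183.8 MPa
Final answer: (a) δ = 33.35 mm, (b) σ = 183.8 MPa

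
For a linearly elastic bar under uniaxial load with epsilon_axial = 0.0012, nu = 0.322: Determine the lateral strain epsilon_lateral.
Model: a linearly elastic bar under uniaxial load, so epsilon_lateral = -nu·epsilon_axial.
Substitute:
  epsilon_lateral = -(0.322 × 0.0012)
  epsilon_lateral = -0.0003864
Final answer: epsilon_lateral = -0.0003864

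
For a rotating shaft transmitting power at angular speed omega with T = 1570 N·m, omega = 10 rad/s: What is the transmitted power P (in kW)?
Model: a rotating shaft transmitting power at angular speed omega, so P = T·omega.
Substitute:
  P = 1570 × 10
  P = 15700 W
Convert: P = 15700 W = 15.7 kW
Final answer: P = 15.7 kW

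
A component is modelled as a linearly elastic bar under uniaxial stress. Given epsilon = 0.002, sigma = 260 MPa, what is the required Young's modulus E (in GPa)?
Model: a linearly elastic bar under uniaxial stress, so sigma = E·epsilon.
Solve for E: E = sigma / epsilon.
Convert to SI units:
  sigma = 260 MPa = 2.6 × 10⁸ Pa
Substitute:
  E = (2.6 × 10⁸) / 0.002
  E = 1.3 × 10¹¹ Pa
Convert: E = 1.3 × 10¹¹ Pa = 130 GPa
Final answer: E = 130 GPa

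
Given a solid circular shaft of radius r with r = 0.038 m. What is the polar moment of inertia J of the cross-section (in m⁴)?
Model: a solid circular shaft of radius r, so J = (π·r^4) / 2.
Substitute:
  J = (π × 0.038^4) / 2
  J = 3.275 × 10⁻⁶ m⁴
Final answer: J = 3.275 × 10⁻⁶ m⁴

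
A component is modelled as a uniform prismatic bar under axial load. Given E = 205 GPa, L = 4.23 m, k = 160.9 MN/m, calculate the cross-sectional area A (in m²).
Model: a uniform prismatic bar under axial load, so k = (A·E) / L.
Solve for A: A = (k·L) / E.
Convert to SI units:
  E = 205 GPa = 2.05 × 10¹¹ Pa
  k = 160.9 MN/m = 1.609 × 10⁸ N/m
Substitute:
  A = ((1.609 × 10⁸) × 4.23) / (2.05 × 10¹¹)
  A = 0.00332 m²
Final answer: A = 0.00332 m²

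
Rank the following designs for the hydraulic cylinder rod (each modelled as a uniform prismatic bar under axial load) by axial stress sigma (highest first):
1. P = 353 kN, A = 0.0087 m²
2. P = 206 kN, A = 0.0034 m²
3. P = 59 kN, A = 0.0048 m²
Model: a uniform prismatic bar under axial load, so sigma = P / A (SI units).
  Case 1: sigma = 353000 / 0.0087 = 4.057 × 10⁷ Pa = 40.57 MPa
  Case 2: sigma = 206000 / 0.0034 = 6.059 × 10⁷ Pa = 60.59 MPa
  Case 3: sigma = 59000 / 0.0048 = 1.229 × 10⁷ Pa = 12.29 MPa
Ordering: 60.59 MPa (case 2) > 40.57 MPa (case 1) > 12.29 MPa (case 3)
Final answer: 2, 1, 3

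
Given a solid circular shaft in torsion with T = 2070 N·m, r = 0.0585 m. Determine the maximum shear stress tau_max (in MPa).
Model: a solid circular shaft in torsion, so tau_max = (2·T) / (π·r^3).
Substitute:
  tau_max = (2 × 2070) / (π × 0.0585^3)
  tau_max = 6.582 × 10⁶ Pa
Convert: tau_max = 6.582 × 10⁶ Pa = 6.582 MPa
Final answer: tau_max = 6.582 MPa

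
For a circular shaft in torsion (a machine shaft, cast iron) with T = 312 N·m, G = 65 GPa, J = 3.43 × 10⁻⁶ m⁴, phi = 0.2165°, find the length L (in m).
Model: a circular shaft in torsion, so phi = (T·L) / (G·J).
Solve for L: L = (phi·G·J) / T.
Convert to SI units:
  G = 65 GPa = 6.5 × 10¹⁰ Pa
  phi = 0.2165° = 0.003779 rad
Substitute:
  L = (0.003779 × (6.5 × 10¹⁰) × (3.43 × 10⁻⁶)) / 312
  L = 2.7 m
Final answer: L = 2.7 m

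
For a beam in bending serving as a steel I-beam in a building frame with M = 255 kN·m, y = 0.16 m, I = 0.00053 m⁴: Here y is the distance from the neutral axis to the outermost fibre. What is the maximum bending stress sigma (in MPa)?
Model: a beam in bending, so sigma = (M·y) / I.
Convert to SI units:
  M = 255 kN·m = 255000 N·m
Substitute:
  sigma = (255000 × 0.16) / 0.00053
  sigma = 7.698 × 10⁷ Pa
Convert: sigma = 7.698 × 10⁷ Pa = 76.98 MPa
Final answer: sigma = 76.98 MPa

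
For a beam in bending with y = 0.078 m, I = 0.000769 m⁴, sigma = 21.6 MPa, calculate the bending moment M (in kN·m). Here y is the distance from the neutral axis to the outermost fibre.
Model: a beam in bending, so sigma = (M·y) / I.
Solve for M: M = (sigma·I) / y.
Convert to SI units:
  sigma = 21.6 MPa = 2.16 × 10⁷ Pa
Substitute:
  M = ((2.16 × 10⁷) × 0.000769) / 0.078
  M = 213000 N·m
Convert: M = 213000 N·m = 213 kN·m
Final answer: M = 213 kN·m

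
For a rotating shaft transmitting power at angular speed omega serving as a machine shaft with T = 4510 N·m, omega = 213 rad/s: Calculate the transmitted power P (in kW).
Model: a rotating shaft transmitting power at angular speed omega, so P = T·omega.
Substitute:
  P = 4510 × 213
  P = 960600 W
Convert: P = 960600 W = 960.6 kW
Final answer: P = 960.6 kW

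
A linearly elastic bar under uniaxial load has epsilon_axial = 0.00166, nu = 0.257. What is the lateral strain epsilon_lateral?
Model: a linearly elastic bar under uniaxial load, so epsilon_lateral = -nu·epsilon_axial.
Substitute:
  epsilon_lateral = -(0.257 × 0.00166)
  epsilon_lateral = -0.0004266
Final answer: epsilon_lateral = -0.0004266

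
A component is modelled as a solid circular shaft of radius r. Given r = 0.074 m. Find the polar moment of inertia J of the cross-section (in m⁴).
Model: a solid circular shaft of radius r, so J = (π·r^4) / 2.
Substitute:
  J = (π × 0.074^4) / 2
  J = 4.71 × 10⁻⁵ m⁴
Final answer: J = 4.71 × 10⁻⁵ m⁴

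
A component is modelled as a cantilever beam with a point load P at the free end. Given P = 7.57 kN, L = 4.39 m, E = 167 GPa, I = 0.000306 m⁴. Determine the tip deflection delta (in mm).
Model: a cantilever beam with a point load P at the free end, so delta = (P·L^3) / (3·E·I).
Convert to SI units:
  P = 7.57 kN = 7570 N
  E = 167 GPa = 1.67 × 10¹¹ Pa
Substitute:
  delta = (7570 × 4.39^3) / (3 × (1.67 × 10¹¹) × 0.000306)
  delta = 0.004178 m
Convert: delta = 0.004178 m = 4.178 mm
Final answer: delta = 4.178 mm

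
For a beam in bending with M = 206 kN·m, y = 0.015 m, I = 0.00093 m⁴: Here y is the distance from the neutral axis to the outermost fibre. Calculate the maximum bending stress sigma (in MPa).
Model: a beam in bending, so sigma = (M·y) / I.
Convert to SI units:
  M = 206 kN·m = 206000 N·m
Substitute:
  sigma = (206000 × 0.015) / 0.00093
  sigma = 3.323 × 10⁶ Pa
Convert: sigma = 3.323 × 10⁶ Pa = 3.323 MPa
Final answer: sigma = 3.323 MPa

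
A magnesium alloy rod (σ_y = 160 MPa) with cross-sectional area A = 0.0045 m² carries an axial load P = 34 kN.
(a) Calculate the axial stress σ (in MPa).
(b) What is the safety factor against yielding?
(a) Axial stress σ = P/A. Convert P = 34 kN = 34000 N.
  σ = 34000 / 0.0045 = 7.556 × 10⁶ Pa = 7.556 MPa
(b) Safety factor SF = σ_y/σ = 160 / 7.556 = 21.18
Final answer: (a) σ = 7.556 MPa, (b) SF = 21.18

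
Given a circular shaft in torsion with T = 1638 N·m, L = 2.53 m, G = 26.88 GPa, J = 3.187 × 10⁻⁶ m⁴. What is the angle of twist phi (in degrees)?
Model: a circular shaft in torsion, so phi = (T·L) / (G·J).
Convert to SI units:
  G = 26.88 GPa = 2.688 × 10¹⁰ Pa
Substitute:
  phi = (1638 × 2.53) / ((2.688 × 10¹⁰) × (3.187 × 10⁻⁶))
  phi = 0.04838 rad
Convert to degrees: phi = 0.04838 × 180/π = 2.772°
Final answer: phi = 2.772°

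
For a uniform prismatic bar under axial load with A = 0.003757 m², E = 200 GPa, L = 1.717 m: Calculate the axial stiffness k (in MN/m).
Model: a uniform prismatic bar under axial load, so k = (A·E) / L.
Convert to SI units:
  E = 200 GPa = 2 × 10¹¹ Pa
Substitute:
  k = (0.003757 × (2 × 10¹¹)) / 1.717
  k = 4.376 × 10⁸ N/m
Convert: k = 4.376 × 10⁸ N/m = 437.6 MN/m
Final answer: k = 437.6 MN/m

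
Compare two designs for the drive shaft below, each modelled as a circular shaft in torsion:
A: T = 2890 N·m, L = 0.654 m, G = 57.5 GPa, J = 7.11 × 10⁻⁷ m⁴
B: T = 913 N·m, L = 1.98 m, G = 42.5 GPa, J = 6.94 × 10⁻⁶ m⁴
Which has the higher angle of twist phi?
Model: a circular shaft in torsion, so phi = (T·L) / (G·J) (SI units).
  A: phi = (2890 × 0.654) / ((5.75 × 10¹⁰) × (7.11 × 10⁻⁷)) = 0.04623 rad = 2.649°
  B: phi = (913 × 1.98) / ((4.25 × 10¹⁰) × (6.94 × 10⁻⁶)) = 0.006129 rad = 0.3512°
2.649° > 0.3512°, so A is larger.
Final answer: A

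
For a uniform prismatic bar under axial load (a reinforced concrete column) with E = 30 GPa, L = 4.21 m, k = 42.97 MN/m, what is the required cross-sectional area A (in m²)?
Model: a uniform prismatic bar under axial load, so k = (A·E) / L.
Solve for A: A = (k·L) / E.
Convert to SI units:
  E = 30 GPa = 3 × 10¹⁰ Pa
  k = 42.97 MN/m = 4.297 × 10⁷ N/m
Substitute:
  A = ((4.297 × 10⁷) × 4.21) / (3 × 10¹⁰)
  A = 0.00603 m²
Final answer: A = 0.00603 m²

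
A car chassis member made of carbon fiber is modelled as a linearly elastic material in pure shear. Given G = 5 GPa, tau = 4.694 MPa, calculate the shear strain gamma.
Model: a linearly elastic material in pure shear, so tau = G·gamma.
Solve for gamma: gamma = tau / G.
Convert to SI units:
  G = 5 GPa = 5 × 10⁹ Pa
  tau = 4.694 MPa = 4.694 × 10⁶ Pa
Substitute:
  gamma = (4.694 × 10⁶) / (5 × 10⁹)
  gamma = 0.0009388
Final answer: gamma = 0.0009388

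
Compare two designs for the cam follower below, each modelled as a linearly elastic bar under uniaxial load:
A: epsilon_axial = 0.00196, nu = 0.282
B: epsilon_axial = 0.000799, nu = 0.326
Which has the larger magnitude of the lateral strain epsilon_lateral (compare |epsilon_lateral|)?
Model: a linearly elastic bar under uniaxial load, so epsilon_lateral = -nu·epsilon_axial (SI units).
  A: epsilon_lateral = -(0.282 × 0.00196) = -0.0005527
  B: epsilon_lateral = -(0.326 × 0.000799) = -0.0002605
|epsilon_lateral|: A = 0.0005527, B = 0.0002605, so A is larger in magnitude.
Final answer: A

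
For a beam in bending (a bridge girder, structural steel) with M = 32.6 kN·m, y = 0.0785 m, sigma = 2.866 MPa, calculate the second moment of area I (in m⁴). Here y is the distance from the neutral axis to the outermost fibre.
Model: a beam in bending, so sigma = (M·y) / I.
Solve for I: I = (M·y) / sigma.
Convert to SI units:
  M = 32.6 kN·m = 32600 N·m
  sigma = 2.866 MPa = 2.866 × 10⁶ Pa
Substitute:
  I = (32600 × 0.0785) / (2.866 × 10⁶)
  I = 0.0008929 m⁴
Final answer: I = 0.0008929 m⁴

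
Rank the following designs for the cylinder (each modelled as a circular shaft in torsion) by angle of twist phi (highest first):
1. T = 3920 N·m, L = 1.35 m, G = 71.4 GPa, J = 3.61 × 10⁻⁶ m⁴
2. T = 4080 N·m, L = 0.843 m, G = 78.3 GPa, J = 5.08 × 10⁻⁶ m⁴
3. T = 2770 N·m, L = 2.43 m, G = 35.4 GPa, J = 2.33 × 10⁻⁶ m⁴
Model: a circular shaft in torsion, so phi = (T·L) / (G·J) (SI units).
  Case 1: phi = (3920 × 1.35) / ((7.14 × 10¹⁰) × (3.61 × 10⁻⁶)) = 0.02053 rad = 1.176°
  Case 2: phi = (4080 × 0.843) / ((7.83 × 10¹⁰) × (5.08 × 10⁻⁶)) = 0.008647 rad = 0.4954°
  Case 3: phi = (2770 × 2.43) / ((3.54 × 10¹⁰) × (2.33 × 10⁻⁶)) = 0.08161 rad = 4.676°
Ordering: 4.676° (case 3) > 1.176° (case 1) > 0.4954° (case 2)
Final answer: 3, 1, 2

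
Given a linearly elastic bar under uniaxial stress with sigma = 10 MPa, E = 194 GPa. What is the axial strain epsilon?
Model: a linearly elastic bar under uniaxial stress, so epsilon = sigma / E.
Convert to SI units:
  sigma = 10 MPa = 1 × 10⁷ Pa
  E = 194 GPa = 1.94 × 10¹¹ Pa
Substitute:
  epsilon = (1 × 10⁷) / (1.94 × 10¹¹)
  epsilon = 5.155 × 10⁻⁵
Final answer: epsilon = 5.155 × 10⁻⁵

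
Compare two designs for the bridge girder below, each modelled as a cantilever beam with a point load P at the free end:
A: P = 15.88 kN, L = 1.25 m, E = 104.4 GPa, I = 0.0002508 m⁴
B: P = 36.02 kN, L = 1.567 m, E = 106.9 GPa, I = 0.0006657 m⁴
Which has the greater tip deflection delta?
Model: a cantilever beam with a point load P at the free end, so delta = (P·L^3) / (3·E·I) (SI units).
  A: delta = (15880 × 1.25^3) / (3 × (1.044 × 10¹¹) × 0.0002508) = 0.0003948 m = 0.3948 mm
  B: delta = (36020 × 1.567^3) / (3 × (1.069 × 10¹¹) × 0.0006657) = 0.0006492 m = 0.6492 mm
0.6492 mm > 0.3948 mm, so B is larger.
Final answer: B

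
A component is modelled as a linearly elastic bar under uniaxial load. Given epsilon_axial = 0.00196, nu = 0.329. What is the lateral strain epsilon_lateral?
Model: a linearly elastic bar under uniaxial load, so epsilon_lateral = -nu·epsilon_axial.
Substitute:
  epsilon_lateral = -(0.329 × 0.00196)
  epsilon_lateral = -0.0006448
Final answer: epsilon_lateral = -0.0006448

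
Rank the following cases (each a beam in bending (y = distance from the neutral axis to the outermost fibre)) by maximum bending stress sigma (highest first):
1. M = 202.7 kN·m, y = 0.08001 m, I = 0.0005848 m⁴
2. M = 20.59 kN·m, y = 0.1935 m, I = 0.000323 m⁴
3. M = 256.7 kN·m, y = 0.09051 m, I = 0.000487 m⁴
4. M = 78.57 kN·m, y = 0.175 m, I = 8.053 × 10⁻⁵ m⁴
Model: a beam in bending (y = distance from the neutral axis to the outermost fibre), so sigma = (M·y) / I (SI units).
  Case 1: sigma = (202700 × 0.08001) / 0.0005848 = 2.773 × 10⁷ Pa = 27.73 MPa
  Case 2: sigma = (20590 × 0.1935) / 0.000323 = 1.233 × 10⁷ Pa = 12.33 MPa
  Case 3: sigma = (256700 × 0.09051) / 0.000487 = 4.771 × 10⁷ Pa = 47.71 MPa
  Case 4: sigma = (78570 × 0.175) / (8.053 × 10⁻⁵) = 1.707 × 10⁸ Pa = 170.7 MPa
Ordering: 170.7 MPa (case 4) > 47.71 MPa (case 3) > 27.73 MPa (case 1) > 12.33 MPa (case 2)
Final answer: 4, 3, 1, 2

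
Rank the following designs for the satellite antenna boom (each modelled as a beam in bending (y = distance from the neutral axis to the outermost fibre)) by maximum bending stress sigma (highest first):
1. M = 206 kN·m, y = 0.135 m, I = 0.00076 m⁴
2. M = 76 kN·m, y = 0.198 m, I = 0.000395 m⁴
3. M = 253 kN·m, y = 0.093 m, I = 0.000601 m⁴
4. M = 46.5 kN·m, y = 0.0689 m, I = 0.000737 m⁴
Model: a beam in bending (y = distance from the neutral axis to the outermost fibre), so sigma = (M·y) / I (SI units).
  Case 1: sigma = (206000 × 0.135) / 0.00076 = 3.659 × 10⁷ Pa = 36.59 MPa
  Case 2: sigma = (76000 × 0.198) / 0.000395 = 3.81 × 10⁷ Pa = 38.1 MPa
  Case 3: sigma = (253000 × 0.093) / 0.000601 = 3.915 × 10⁷ Pa = 39.15 MPa
  Case 4: sigma = (46500 × 0.0689) / 0.000737 = 4.347 × 10⁶ Pa = 4.347 MPa
Ordering: 39.15 MPa (case 3) > 38.1 MPa (case 2) > 36.59 MPa (case 1) > 4.347 MPa (case 4)
Final answer: 3, 2, 1, 4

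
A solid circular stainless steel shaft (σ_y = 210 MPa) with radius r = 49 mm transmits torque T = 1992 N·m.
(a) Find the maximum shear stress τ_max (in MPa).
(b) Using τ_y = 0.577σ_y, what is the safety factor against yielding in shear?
(a) For a solid circular shaft, τ_max = T·r/J with J = π·r^4/2, i.e. τ_max = 2·T / (π·r^3). Convert r = 49 mm = 0.049 m.
  τ_max = (2 × 1992) / (π × 0.049^3) = 1.078 × 10⁷ Pa = 10.78 MPa
(b) τ_y = 0.577 × 210 = 121.17 MPa
  SF = τ_y/τ_max = 121.17 / 10.78 = 11.24
Final answer: (a) τ_max = 10.78 MPa, (b) SF = 11.24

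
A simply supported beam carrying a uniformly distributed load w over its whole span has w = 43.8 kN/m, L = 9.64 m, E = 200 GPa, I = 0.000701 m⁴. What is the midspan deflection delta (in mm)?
Model: a simply supported beam carrying a uniformly distributed load w over its whole span, so delta = (5·w·L^4) / (384·E·I).
Convert to SI units:
  w = 43.8 kN/m = 43800 N/m
  E = 200 GPa = 2 × 10¹¹ Pa
Substitute:
  delta = (5 × 43800 × 9.64^4) / (384 × (2 × 10¹¹) × 0.000701)
  delta = 0.03513 m
Convert: delta = 0.03513 m = 35.13 mm
Final answer: delta = 35.13 mm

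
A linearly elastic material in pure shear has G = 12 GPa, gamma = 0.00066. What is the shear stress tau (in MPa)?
Model: a linearly elastic material in pure shear, so tau = G·gamma.
Convert to SI units:
  G = 12 GPa = 1.2 × 10¹⁰ Pa
Substitute:
  tau = (1.2 × 10¹⁰) × 0.00066
  tau = 7.92 × 10⁶ Pa
Convert: tau = 7.92 × 10⁶ Pa = 7.92 MPa
Final answer: tau = 7.92 MPa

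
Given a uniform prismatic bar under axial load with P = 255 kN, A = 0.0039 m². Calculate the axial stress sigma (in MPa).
Model: a uniform prismatic bar under axial load, so sigma = P / A.
Convert to SI units:
  P = 255 kN = 255000 N
Substitute:
  sigma = 255000 / 0.0039
  sigma = 6.538 × 10⁷ Pa
Convert: sigma = 6.538 × 10⁷ Pa = 65.38 MPa
Final answer: sigma = 65.38 MPa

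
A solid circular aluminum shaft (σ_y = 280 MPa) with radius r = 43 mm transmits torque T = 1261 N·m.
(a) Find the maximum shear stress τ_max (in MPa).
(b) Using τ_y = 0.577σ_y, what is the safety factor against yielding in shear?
(a) For a solid circular shaft, τ_max = T·r/J with J = π·r^4/2, i.e. τ_max = 2·T / (π·r^3). Convert r = 43 mm = 0.043 m.
  τ_max = (2 × 1261) / (π × 0.043^3) = 1.01 × 10⁷ Pa = 10.1 MPa
(b) τ_y = 0.577 × 280 = 161.56 MPa
  SF = τ_y/τ_max = 161.56 / 10.1 = 16
Final answer: (a) τ_max = 10.1 MPa, (b) SF = 16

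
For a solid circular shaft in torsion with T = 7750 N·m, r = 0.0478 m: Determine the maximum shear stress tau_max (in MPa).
Model: a solid circular shaft in torsion, so tau_max = (2·T) / (π·r^3).
Substitute:
  tau_max = (2 × 7750) / (π × 0.0478^3)
  tau_max = 4.517 × 10⁷ Pa
Convert: tau_max = 4.517 × 10⁷ Pa = 45.17 MPa
Final answer: tau_max = 45.17 MPa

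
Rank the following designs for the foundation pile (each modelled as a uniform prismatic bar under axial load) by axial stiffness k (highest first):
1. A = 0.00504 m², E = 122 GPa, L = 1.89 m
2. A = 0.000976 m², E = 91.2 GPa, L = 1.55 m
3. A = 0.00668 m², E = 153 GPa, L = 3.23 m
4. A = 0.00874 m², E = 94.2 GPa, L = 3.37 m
Model: a uniform prismatic bar under axial load, so k = (A·E) / L (SI units).
  Case 1: k = (0.00504 × (1.22 × 10¹¹)) / 1.89 = 3.253 × 10⁸ N/m = 325.3 MN/m
  Case 2: k = (0.000976 × (9.12 × 10¹⁰)) / 1.55 = 5.743 × 10⁷ N/m = 57.43 MN/m
  Case 3: k = (0.00668 × (1.53 × 10¹¹)) / 3.23 = 3.164 × 10⁸ N/m = 316.4 MN/m
  Case 4: k = (0.00874 × (9.42 × 10¹⁰)) / 3.37 = 2.443 × 10⁸ N/m = 244.3 MN/m
Ordering: 325.3 MN/m (case 1) > 316.4 MN/m (case 3) > 244.3 MN/m (case 4) > 57.43 MN/m (case 2)
Final answer: 1, 3, 4, 2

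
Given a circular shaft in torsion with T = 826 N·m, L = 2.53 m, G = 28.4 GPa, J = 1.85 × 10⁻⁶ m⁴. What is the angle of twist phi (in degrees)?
Model: a circular shaft in torsion, so phi = (T·L) / (G·J).
Convert to SI units:
  G = 28.4 GPa = 2.84 × 10¹⁰ Pa
Substitute:
  phi = (826 × 2.53) / ((2.84 × 10¹⁰) × (1.85 × 10⁻⁶))
  phi = 0.03978 rad
Convert to degrees: phi = 0.03978 × 180/π = 2.279°
Final answer: phi = 2.279°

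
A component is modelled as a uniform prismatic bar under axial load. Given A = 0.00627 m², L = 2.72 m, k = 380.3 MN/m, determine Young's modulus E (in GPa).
Model: a uniform prismatic bar under axial load, so k = (A·E) / L.
Solve for E: E = (k·L) / A.
Convert to SI units:
  k = 380.3 MN/m = 3.803 × 10⁸ N/m
Substitute:
  E = ((3.803 × 10⁸) × 2.72) / 0.00627
  E = 1.65 × 10¹¹ Pa
Convert: E = 1.65 × 10¹¹ Pa = 165 GPa
Final answer: E = 165 GPa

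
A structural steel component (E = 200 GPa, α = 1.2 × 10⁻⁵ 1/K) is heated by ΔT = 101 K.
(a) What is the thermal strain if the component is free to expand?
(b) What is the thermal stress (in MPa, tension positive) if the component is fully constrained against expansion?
(a) Free thermal strain ε_th = α·ΔT = (1.2 × 10⁻⁵) × 101 = 0.001212
(b) Fully constrained, the expansion is suppressed, so σ = -E·α·ΔT. Convert E = 200 GPa = 2 × 10¹¹ Pa.
  σ = -(2 × 10¹¹) × (1.2 × 10⁻⁵) × 101 = -2.424 × 10⁸ Pa = -242.4 MPa (compressive)
Final answer: (a) ε_th = 0.001212, (b) σ = -242.4 MPa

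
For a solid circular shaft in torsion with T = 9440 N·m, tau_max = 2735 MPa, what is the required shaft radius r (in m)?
Model: a solid circular shaft in torsion, so tau_max = (2·T) / (π·r^3).
Solve for r: r = ((2·T) / (π·tau_max))^(1/3).
Convert to SI units:
  tau_max = 2735 MPa = 2.735 × 10⁹ Pa
Substitute:
  r = ((2 × 9440) / (π × (2.735 × 10⁹)))^(1/3)
  r = 0.013 m
Final answer: r = 0.013 m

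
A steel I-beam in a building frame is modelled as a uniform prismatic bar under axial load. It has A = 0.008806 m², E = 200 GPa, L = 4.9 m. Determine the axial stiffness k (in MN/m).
Model: a uniform prismatic bar under axial load, so k = (A·E) / L.
Convert to SI units:
  E = 200 GPa = 2 × 10¹¹ Pa
Substitute:
  k = (0.008806 × (2 × 10¹¹)) / 4.9
  k = 3.594 × 10⁸ N/m
Convert: k = 3.594 × 10⁸ N/m = 359.4 MN/m
Final answer: k = 359.4 MN/m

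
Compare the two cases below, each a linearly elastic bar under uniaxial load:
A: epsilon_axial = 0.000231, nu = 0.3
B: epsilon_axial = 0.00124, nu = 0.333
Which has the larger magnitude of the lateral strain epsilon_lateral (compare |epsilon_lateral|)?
Model: a linearly elastic bar under uniaxial load, so epsilon_lateral = -nu·epsilon_axial (SI units).
  A: epsilon_lateral = -(0.3 × 0.000231) = -6.93 × 10⁻⁵
  B: epsilon_lateral = -(0.333 × 0.00124) = -0.0004129
|epsilon_lateral|: A = 6.93 × 10⁻⁵, B = 0.0004129, so B is larger in magnitude.
Final answer: B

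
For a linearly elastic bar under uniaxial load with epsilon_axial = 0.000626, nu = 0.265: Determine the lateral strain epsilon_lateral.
Model: a linearly elastic bar under uniaxial load, so epsilon_lateral = -nu·epsilon_axial.
Substitute:
  epsilon_lateral = -(0.265 × 0.000626)
  epsilon_lateral = -0.0001659
Final answer: epsilon_lateral = -0.0001659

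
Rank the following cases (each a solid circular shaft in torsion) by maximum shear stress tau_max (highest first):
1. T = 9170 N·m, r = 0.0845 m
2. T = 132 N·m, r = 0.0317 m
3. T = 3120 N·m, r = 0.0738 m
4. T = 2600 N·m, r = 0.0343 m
Model: a solid circular shaft in torsion, so tau_max = (2·T) / (π·r^3) (SI units).
  Case 1: tau_max = (2 × 9170) / (π × 0.0845^3) = 9.676 × 10⁶ Pa = 9.676 MPa
  Case 2: tau_max = (2 × 132) / (π × 0.0317^3) = 2.638 × 10⁶ Pa = 2.638 MPa
  Case 3: tau_max = (2 × 3120) / (π × 0.0738^3) = 4.942 × 10⁶ Pa = 4.942 MPa
  Case 4: tau_max = (2 × 2600) / (π × 0.0343^3) = 4.102 × 10⁷ Pa = 41.02 MPa
Ordering: 41.02 MPa (case 4) > 9.676 MPa (case 1) > 4.942 MPa (case 3) > 2.638 MPa (case 2)
Final answer: 4, 1, 3, 2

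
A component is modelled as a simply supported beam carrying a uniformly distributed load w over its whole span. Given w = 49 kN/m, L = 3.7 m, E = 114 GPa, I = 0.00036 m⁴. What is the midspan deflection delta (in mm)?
Model: a simply supported beam carrying a uniformly distributed load w over its whole span, so delta = (5·w·L^4) / (384·E·I).
Convert to SI units:
  w = 49 kN/m = 49000 N/m
  E = 114 GPa = 1.14 × 10¹¹ Pa
Substitute:
  delta = (5 × 49000 × 3.7^4) / (384 × (1.14 × 10¹¹) × 0.00036)
  delta = 0.002914 m
Convert: delta = 0.002914 m = 2.914 mm
Final answer: delta = 2.914 mm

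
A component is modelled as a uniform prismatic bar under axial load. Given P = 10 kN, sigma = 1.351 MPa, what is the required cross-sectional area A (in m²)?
Model: a uniform prismatic bar under axial load, so sigma = P / A.
Solve for A: A = P / sigma.
Convert to SI units:
  P = 10 kN = 10000 N
  sigma = 1.351 MPa = 1.351 × 10⁶ Pa
Substitute:
  A = 10000 / (1.351 × 10⁶)
  A = 0.007402 m²
Final answer: A = 0.007402 m²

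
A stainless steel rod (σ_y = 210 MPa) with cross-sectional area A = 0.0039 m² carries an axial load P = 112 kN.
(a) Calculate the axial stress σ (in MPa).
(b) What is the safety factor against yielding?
(a) Axial stress σ = P/A. Convert P = 112 kN = 112000 N.
  σ = 112000 / 0.0039 = 2.872 × 10⁷ Pa = 28.72 MPa
(b) Safety factor SF = σ_y/σ = 210 / 28.72 = 7.312
Final answer: (a) σ = 28.72 MPa, (b) SF = 7.312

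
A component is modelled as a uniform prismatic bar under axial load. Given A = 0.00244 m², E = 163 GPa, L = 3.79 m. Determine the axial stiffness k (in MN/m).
Model: a uniform prismatic bar under axial load, so k = (A·E) / L.
Convert to SI units:
  E = 163 GPa = 1.63 × 10¹¹ Pa
Substitute:
  k = (0.00244 × (1.63 × 10¹¹)) / 3.79
  k = 1.049 × 10⁸ N/m
Convert: k = 1.049 × 10⁸ N/m = 104.9 MN/m
Final answer: k = 104.9 MN/m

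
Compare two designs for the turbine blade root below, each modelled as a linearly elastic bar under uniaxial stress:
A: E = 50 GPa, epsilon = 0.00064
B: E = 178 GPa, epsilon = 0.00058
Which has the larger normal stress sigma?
Model: a linearly elastic bar under uniaxial stress, so sigma = E·epsilon (SI units).
  A: sigma = (5 × 10¹⁰) × 0.00064 = 3.2 × 10⁷ Pa = 32 MPa
  B: sigma = (1.78 × 10¹¹) × 0.00058 = 1.032 × 10⁸ Pa = 103.2 MPa
103.2 MPa > 32 MPa, so B is larger.
Final answer: B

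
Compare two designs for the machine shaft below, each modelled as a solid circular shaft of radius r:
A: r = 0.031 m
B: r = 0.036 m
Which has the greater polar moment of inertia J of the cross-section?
Model: a solid circular shaft of radius r, so J = (π·r^4) / 2 (SI units).
  A: J = (π × 0.031^4) / 2 = 1.451 × 10⁻⁶ m⁴
  B: J = (π × 0.036^4) / 2 = 2.638 × 10⁻⁶ m⁴
2.638 × 10⁻⁶ m⁴ > 1.451 × 10⁻⁶ m⁴, so B is larger.
Final answer: B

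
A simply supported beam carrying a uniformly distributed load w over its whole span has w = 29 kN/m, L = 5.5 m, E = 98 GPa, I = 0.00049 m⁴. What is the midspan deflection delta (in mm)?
Model: a simply supported beam carrying a uniformly distributed load w over its whole span, so delta = (5·w·L^4) / (384·E·I).
Convert to SI units:
  w = 29 kN/m = 29000 N/m
  E = 98 GPa = 9.8 × 10¹⁰ Pa
Substitute:
  delta = (5 × 29000 × 5.5^4) / (384 × (9.8 × 10¹⁰) × 0.00049)
  delta = 0.007196 m
Convert: delta = 0.007196 m = 7.196 mm
Final answer: delta = 7.196 mm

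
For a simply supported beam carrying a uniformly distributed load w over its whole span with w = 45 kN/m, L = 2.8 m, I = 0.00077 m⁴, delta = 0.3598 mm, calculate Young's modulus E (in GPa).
Model: a simply supported beam carrying a uniformly distributed load w over its whole span, so delta = (5·w·L^4) / (384·E·I).
Solve for E: E = (5·w·L^4) / (384·delta·I).
Convert to SI units:
  w = 45 kN/m = 45000 N/m
  delta = 0.3598 mm = 0.0003598 m
Substitute:
  E = (5 × 45000 × 2.8^4) / (384 × 0.0003598 × 0.00077)
  E = 1.3 × 10¹¹ Pa
Convert: E = 1.3 × 10¹¹ Pa = 130 GPa
Final answer: E = 130 GPa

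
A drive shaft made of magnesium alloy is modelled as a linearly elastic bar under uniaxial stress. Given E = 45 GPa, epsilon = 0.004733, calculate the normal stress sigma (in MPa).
Model: a linearly elastic bar under uniaxial stress, so epsilon = sigma / E.
Solve for sigma: sigma = epsilon·E.
Convert to SI units:
  E = 45 GPa = 4.5 × 10¹⁰ Pa
Substitute:
  sigma = 0.004733 × (4.5 × 10¹⁰)
  sigma = 2.13 × 10⁸ Pa
Convert: sigma = 2.13 × 10⁸ Pa = 213 MPa
Final answer: sigma = 213 MPa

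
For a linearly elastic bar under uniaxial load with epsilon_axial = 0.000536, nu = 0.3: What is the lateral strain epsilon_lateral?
Model: a linearly elastic bar under uniaxial load, so epsilon_lateral = -nu·epsilon_axial.
Substitute:
  epsilon_lateral = -(0.3 × 0.000536)
  epsilon_lateral = -0.0001608
Final answer: epsilon_lateral = -0.0001608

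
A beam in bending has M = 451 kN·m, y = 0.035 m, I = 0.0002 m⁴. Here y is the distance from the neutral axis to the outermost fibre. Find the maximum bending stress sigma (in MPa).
Model: a beam in bending, so sigma = (M·y) / I.
Convert to SI units:
  M = 451 kN·m = 451000 N·m
Substitute:
  sigma = (451000 × 0.035) / 0.0002
  sigma = 7.893 × 10⁷ Pa
Convert: sigma = 7.893 × 10⁷ Pa = 78.93 MPa
Final answer: sigma = 78.93 MPa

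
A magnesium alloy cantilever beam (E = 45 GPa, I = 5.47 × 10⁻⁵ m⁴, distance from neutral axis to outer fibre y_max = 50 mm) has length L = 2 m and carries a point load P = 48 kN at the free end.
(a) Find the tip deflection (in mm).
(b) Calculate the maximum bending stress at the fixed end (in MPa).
(a) Tip deflection of a cantilever with an end point load: δ = P·L^3 / (3·E·I). Convert P = 48 kN = 48000 N, E = 45 GPa = 4.5 × 10¹⁰ Pa.
  δ = (48000 × 2^3) / (3 × (4.5 × 10¹⁰) × (5.47 × 10⁻⁵)) = 0.052 m = 52 mm
(b) Maximum bending moment at the fixed end: M = P·L = 48000 × 2 = 96000 N·m. Convert y_max = 50 mm = 0.05 m.
  σ = M·y_max / I = (96000 × 0.05) / (5.47 × 10⁻⁵) = 8.775 × 10⁷ Pa = 87.75 MPa
Final answer: (a) δ = 52 mm, (b) σ = 87.75 MPa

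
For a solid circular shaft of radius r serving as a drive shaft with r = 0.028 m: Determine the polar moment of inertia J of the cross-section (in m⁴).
Model: a solid circular shaft of radius r, so J = (π·r^4) / 2.
Substitute:
  J = (π × 0.028^4) / 2
  J = 9.655 × 10⁻⁷ m⁴
Final answer: J = 9.655 × 10⁻⁷ m⁴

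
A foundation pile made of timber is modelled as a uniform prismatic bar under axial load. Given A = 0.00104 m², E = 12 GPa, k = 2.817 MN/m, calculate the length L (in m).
Model: a uniform prismatic bar under axial load, so k = (A·E) / L.
Solve for L: L = (A·E) / k.
Convert to SI units:
  E = 12 GPa = 1.2 × 10¹⁰ Pa
  k = 2.817 MN/m = 2.817 × 10⁶ N/m
Substitute:
  L = (0.00104 × (1.2 × 10¹⁰)) / (2.817 × 10⁶)
  L = 4.43 m
Final answer: L = 4.43 m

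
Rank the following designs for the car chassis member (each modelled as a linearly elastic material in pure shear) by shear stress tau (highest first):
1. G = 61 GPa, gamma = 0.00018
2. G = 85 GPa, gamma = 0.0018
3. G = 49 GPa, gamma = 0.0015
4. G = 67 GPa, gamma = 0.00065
Model: a linearly elastic material in pure shear, so tau = G·gamma (SI units).
  Case 1: tau = (6.1 × 10¹⁰) × 0.00018 = 1.098 × 10⁷ Pa = 10.98 MPa
  Case 2: tau = (8.5 × 10¹⁰) × 0.0018 = 1.53 × 10⁸ Pa = 153 MPa
  Case 3: tau = (4.9 × 10¹⁰) × 0.0015 = 7.35 × 10⁷ Pa = 73.5 MPa
  Case 4: tau = (6.7 × 10¹⁰) × 0.00065 = 4.355 × 10⁷ Pa = 43.55 MPa
Ordering: 153 MPa (case 2) > 73.5 MPa (case 3) > 43.55 MPa (case 4) > 10.98 MPa (case 1)
Final answer: 2, 3, 4, 1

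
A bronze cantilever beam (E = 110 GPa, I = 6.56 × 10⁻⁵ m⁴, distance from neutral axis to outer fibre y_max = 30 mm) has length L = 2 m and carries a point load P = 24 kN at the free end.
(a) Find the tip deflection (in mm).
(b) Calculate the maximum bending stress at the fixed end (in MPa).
(a) Tip deflection of a cantilever with an end point load: δ = P·L^3 / (3·E·I). Convert P = 24 kN = 24000 N, E = 110 GPa = 1.1 × 10¹¹ Pa.
  δ = (24000 × 2^3) / (3 × (1.1 × 10¹¹) × (6.56 × 10⁻⁵)) = 0.008869 m = 8.869 mm
(b) Maximum bending moment at the fixed end: M = P·L = 24000 × 2 = 48000 N·m. Convert y_max = 30 mm = 0.03 m.
  σ = M·y_max / I = (48000 × 0.03) / (6.56 × 10⁻⁵) = 2.195 × 10⁷ Pa = 21.95 MPa
Final answer: (a) δ = 8.869 mm, (b) σ = 21.95 MPa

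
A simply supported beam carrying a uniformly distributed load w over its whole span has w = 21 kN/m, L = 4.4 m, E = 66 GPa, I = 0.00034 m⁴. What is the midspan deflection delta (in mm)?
Model: a simply supported beam carrying a uniformly distributed load w over its whole span, so delta = (5·w·L^4) / (384·E·I).
Convert to SI units:
  w = 21 kN/m = 21000 N/m
  E = 66 GPa = 6.6 × 10¹⁰ Pa
Substitute:
  delta = (5 × 21000 × 4.4^4) / (384 × (6.6 × 10¹⁰) × 0.00034)
  delta = 0.004567 m
Convert: delta = 0.004567 m = 4.567 mm
Final answer: delta = 4.567 mm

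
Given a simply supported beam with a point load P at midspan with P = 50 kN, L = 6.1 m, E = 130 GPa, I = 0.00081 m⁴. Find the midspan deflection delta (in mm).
Model: a simply supported beam with a point load P at midspan, so delta = (P·L^3) / (48·E·I).
Convert to SI units:
  P = 50 kN = 50000 N
  E = 130 GPa = 1.3 × 10¹¹ Pa
Substitute:
  delta = (50000 × 6.1^3) / (48 × (1.3 × 10¹¹) × 0.00081)
  delta = 0.002245 m
Convert: delta = 0.002245 m = 2.245 mm
Final answer: delta = 2.245 mm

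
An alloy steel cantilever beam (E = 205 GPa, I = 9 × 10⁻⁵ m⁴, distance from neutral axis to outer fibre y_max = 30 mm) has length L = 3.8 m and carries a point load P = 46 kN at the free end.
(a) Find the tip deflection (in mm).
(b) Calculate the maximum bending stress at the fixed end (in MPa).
(a) Tip deflection of a cantilever with an end point load: δ = P·L^3 / (3·E·I). Convert P = 46 kN = 46000 N, E = 205 GPa = 2.05 × 10¹¹ Pa.
  δ = (46000 × 3.8^3) / (3 × (2.05 × 10¹¹) × (9 × 10⁻⁵)) = 0.0456 m = 45.6 mm
(b) Maximum bending moment at the fixed end: M = P·L = 46000 × 3.8 = 174800 N·m. Convert y_max = 30 mm = 0.03 m.
  σ = M·y_max / I = (174800 × 0.03) / (9 × 10⁻⁵) = 5.827 × 10⁷ Pa = 58.27 MPa
Final answer: (a) δ = 45.6 mm, (b) σ = 58.27 MPa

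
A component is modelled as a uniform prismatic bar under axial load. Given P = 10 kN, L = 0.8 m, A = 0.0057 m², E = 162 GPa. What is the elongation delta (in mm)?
Model: a uniform prismatic bar under axial load, so delta = (P·L) / (A·E).
Convert to SI units:
  P = 10 kN = 10000 N
  E = 162 GPa = 1.62 × 10¹¹ Pa
Substitute:
  delta = (10000 × 0.8) / (0.0057 × (1.62 × 10¹¹))
  delta = 8.664 × 10⁻⁶ m
Convert: delta = 8.664 × 10⁻⁶ m = 0.008664 mm
Final answer: delta = 0.008664 mm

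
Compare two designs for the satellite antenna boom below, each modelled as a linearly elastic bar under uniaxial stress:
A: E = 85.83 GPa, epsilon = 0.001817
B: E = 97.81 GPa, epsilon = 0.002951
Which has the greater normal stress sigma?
Model: a linearly elastic bar under uniaxial stress, so sigma = E·epsilon (SI units).
  A: sigma = (8.583 × 10¹⁰) × 0.001817 = 1.56 × 10⁸ Pa = 156 MPa
  B: sigma = (9.781 × 10¹⁰) × 0.002951 = 2.886 × 10⁸ Pa = 288.6 MPa
288.6 MPa > 156 MPa, so B is larger.
Final answer: B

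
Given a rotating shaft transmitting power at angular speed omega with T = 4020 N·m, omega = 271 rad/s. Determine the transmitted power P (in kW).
Model: a rotating shaft transmitting power at angular speed omega, so P = T·omega.
Substitute:
  P = 4020 × 271
  P = 1.089 × 10⁶ W
Convert: P = 1.089 × 10⁶ W = 1089 kW
Final answer: P = 1089 kW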